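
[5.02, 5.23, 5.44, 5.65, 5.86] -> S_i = 5.02 + 0.21*i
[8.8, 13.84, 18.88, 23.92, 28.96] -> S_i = 8.80 + 5.04*i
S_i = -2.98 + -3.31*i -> [-2.98, -6.29, -9.6, -12.91, -16.22]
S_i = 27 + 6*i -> [27, 33, 39, 45, 51]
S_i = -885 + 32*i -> [-885, -853, -821, -789, -757]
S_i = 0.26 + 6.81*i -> [0.26, 7.07, 13.88, 20.69, 27.5]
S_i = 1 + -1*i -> [1, 0, -1, -2, -3]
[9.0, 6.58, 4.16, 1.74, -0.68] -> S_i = 9.00 + -2.42*i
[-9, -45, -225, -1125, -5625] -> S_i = -9*5^i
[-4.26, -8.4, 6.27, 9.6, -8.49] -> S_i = Random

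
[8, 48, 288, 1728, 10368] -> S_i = 8*6^i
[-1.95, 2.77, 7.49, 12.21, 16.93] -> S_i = -1.95 + 4.72*i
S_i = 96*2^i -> [96, 192, 384, 768, 1536]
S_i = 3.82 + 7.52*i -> [3.82, 11.34, 18.86, 26.38, 33.9]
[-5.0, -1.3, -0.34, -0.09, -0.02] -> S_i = -5.00*0.26^i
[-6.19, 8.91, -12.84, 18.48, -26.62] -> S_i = -6.19*(-1.44)^i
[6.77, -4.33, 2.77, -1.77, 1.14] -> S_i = 6.77*(-0.64)^i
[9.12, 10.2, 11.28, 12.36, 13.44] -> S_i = 9.12 + 1.08*i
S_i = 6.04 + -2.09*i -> [6.04, 3.95, 1.86, -0.23, -2.32]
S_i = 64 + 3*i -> [64, 67, 70, 73, 76]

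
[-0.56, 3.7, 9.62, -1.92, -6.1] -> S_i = Random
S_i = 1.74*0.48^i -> [1.74, 0.84, 0.4, 0.19, 0.09]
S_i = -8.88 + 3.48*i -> [-8.88, -5.4, -1.92, 1.56, 5.04]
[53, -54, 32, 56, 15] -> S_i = Random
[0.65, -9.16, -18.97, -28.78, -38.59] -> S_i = 0.65 + -9.81*i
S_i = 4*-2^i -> [4, -8, 16, -32, 64]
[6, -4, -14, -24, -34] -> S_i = 6 + -10*i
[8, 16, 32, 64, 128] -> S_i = 8*2^i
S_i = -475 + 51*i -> [-475, -424, -373, -322, -271]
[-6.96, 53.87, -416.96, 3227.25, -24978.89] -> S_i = -6.96*(-7.74)^i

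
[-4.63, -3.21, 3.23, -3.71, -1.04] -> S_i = Random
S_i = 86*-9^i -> [86, -774, 6966, -62694, 564246]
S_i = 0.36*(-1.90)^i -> [0.36, -0.68, 1.3, -2.47, 4.69]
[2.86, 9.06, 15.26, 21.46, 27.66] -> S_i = 2.86 + 6.20*i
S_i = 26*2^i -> [26, 52, 104, 208, 416]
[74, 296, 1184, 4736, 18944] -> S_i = 74*4^i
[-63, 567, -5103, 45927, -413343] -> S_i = -63*-9^i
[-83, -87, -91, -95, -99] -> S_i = -83 + -4*i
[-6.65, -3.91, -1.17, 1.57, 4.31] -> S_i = -6.65 + 2.74*i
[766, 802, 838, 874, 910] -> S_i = 766 + 36*i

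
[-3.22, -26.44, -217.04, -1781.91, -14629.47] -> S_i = -3.22*8.21^i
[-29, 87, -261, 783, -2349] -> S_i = -29*-3^i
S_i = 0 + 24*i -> [0, 24, 48, 72, 96]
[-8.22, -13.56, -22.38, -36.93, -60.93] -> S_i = -8.22*1.65^i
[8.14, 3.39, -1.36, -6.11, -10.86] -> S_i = 8.14 + -4.75*i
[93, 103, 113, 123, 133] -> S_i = 93 + 10*i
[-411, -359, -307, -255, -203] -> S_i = -411 + 52*i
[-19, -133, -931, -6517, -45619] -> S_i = -19*7^i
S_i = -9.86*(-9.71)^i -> [-9.86, 95.74, -929.64, 9026.82, -87650.39]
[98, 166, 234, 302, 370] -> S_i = 98 + 68*i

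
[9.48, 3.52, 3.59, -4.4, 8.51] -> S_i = Random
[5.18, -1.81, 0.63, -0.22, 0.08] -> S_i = 5.18*(-0.35)^i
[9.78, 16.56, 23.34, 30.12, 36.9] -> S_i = 9.78 + 6.78*i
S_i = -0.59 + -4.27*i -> [-0.59, -4.86, -9.13, -13.4, -17.67]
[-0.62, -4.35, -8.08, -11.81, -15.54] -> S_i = -0.62 + -3.73*i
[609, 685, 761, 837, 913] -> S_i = 609 + 76*i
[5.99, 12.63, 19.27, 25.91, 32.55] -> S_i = 5.99 + 6.64*i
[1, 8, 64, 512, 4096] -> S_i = 1*8^i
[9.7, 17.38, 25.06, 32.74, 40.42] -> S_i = 9.70 + 7.68*i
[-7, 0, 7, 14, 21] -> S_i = -7 + 7*i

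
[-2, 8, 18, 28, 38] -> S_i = -2 + 10*i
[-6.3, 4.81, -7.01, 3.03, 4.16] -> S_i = Random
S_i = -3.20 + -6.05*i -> [-3.2, -9.25, -15.3, -21.35, -27.4]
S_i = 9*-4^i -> [9, -36, 144, -576, 2304]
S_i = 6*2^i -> [6, 12, 24, 48, 96]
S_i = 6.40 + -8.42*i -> [6.4, -2.02, -10.44, -18.86, -27.28]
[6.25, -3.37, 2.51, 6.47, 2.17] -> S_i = Random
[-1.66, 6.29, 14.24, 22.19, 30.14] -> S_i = -1.66 + 7.95*i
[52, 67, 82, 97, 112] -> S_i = 52 + 15*i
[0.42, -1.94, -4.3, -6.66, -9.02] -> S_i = 0.42 + -2.36*i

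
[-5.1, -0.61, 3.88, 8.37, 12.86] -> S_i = -5.10 + 4.49*i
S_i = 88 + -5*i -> [88, 83, 78, 73, 68]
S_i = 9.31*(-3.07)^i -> [9.31, -28.58, 87.75, -269.38, 827.0]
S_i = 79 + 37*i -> [79, 116, 153, 190, 227]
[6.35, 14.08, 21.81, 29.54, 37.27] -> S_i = 6.35 + 7.73*i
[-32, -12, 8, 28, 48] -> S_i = -32 + 20*i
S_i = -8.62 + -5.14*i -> [-8.62, -13.76, -18.9, -24.04, -29.18]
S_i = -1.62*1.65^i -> [-1.62, -2.67, -4.41, -7.28, -12.01]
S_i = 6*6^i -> [6, 36, 216, 1296, 7776]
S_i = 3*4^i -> [3, 12, 48, 192, 768]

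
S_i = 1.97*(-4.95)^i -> [1.97, -9.75, 48.27, -238.94, 1182.73]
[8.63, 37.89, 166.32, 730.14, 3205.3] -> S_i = 8.63*4.39^i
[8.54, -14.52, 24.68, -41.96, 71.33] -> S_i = 8.54*(-1.70)^i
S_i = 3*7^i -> [3, 21, 147, 1029, 7203]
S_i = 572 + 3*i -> [572, 575, 578, 581, 584]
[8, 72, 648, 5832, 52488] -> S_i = 8*9^i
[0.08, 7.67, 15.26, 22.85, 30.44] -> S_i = 0.08 + 7.59*i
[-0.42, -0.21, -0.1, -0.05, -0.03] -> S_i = -0.42*0.50^i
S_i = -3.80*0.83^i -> [-3.8, -3.15, -2.62, -2.17, -1.8]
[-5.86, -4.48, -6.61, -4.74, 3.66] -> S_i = Random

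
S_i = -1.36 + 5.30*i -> [-1.36, 3.94, 9.24, 14.54, 19.84]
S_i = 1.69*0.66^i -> [1.69, 1.12, 0.74, 0.49, 0.32]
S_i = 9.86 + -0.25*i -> [9.86, 9.61, 9.36, 9.11, 8.86]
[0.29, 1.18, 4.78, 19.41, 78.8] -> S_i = 0.29*4.06^i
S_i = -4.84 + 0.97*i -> [-4.84, -3.87, -2.9, -1.93, -0.96]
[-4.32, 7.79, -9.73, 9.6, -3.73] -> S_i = Random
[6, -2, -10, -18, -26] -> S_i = 6 + -8*i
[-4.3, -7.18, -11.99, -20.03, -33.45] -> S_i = -4.30*1.67^i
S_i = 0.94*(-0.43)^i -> [0.94, -0.4, 0.17, -0.07, 0.03]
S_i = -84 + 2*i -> [-84, -82, -80, -78, -76]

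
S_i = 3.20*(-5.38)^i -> [3.2, -17.22, 92.62, -498.31, 2680.89]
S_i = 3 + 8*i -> [3, 11, 19, 27, 35]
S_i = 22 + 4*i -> [22, 26, 30, 34, 38]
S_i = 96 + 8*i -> [96, 104, 112, 120, 128]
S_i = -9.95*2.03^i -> [-9.95, -20.2, -41.0, -83.24, -168.97]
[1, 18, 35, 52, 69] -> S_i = 1 + 17*i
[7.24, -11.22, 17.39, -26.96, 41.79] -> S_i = 7.24*(-1.55)^i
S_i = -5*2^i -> [-5, -10, -20, -40, -80]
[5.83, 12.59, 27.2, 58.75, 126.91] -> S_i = 5.83*2.16^i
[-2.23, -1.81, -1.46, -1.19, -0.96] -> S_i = -2.23*0.81^i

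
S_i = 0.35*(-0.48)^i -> [0.35, -0.17, 0.08, -0.04, 0.02]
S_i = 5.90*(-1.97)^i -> [5.9, -11.62, 22.9, -45.11, 88.86]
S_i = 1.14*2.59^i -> [1.14, 2.95, 7.65, 19.81, 51.3]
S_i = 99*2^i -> [99, 198, 396, 792, 1584]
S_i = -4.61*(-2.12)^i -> [-4.61, 9.77, -20.72, 43.92, -93.12]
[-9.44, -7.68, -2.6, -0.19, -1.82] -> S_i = Random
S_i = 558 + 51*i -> [558, 609, 660, 711, 762]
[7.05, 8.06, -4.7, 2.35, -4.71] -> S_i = Random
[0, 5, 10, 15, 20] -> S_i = 0 + 5*i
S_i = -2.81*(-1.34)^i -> [-2.81, 3.77, -5.05, 6.76, -9.06]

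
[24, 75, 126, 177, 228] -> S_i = 24 + 51*i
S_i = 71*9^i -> [71, 639, 5751, 51759, 465831]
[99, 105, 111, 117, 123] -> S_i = 99 + 6*i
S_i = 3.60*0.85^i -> [3.6, 3.06, 2.6, 2.21, 1.88]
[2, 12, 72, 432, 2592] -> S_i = 2*6^i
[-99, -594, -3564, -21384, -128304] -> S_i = -99*6^i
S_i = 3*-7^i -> [3, -21, 147, -1029, 7203]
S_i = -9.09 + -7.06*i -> [-9.09, -16.15, -23.21, -30.27, -37.33]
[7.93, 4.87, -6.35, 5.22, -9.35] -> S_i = Random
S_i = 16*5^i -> [16, 80, 400, 2000, 10000]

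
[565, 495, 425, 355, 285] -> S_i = 565 + -70*i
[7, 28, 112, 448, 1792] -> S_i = 7*4^i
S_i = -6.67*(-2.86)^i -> [-6.67, 19.08, -54.56, 156.04, -446.26]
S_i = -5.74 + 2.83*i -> [-5.74, -2.91, -0.08, 2.75, 5.58]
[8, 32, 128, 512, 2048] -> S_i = 8*4^i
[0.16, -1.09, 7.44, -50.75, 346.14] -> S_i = 0.16*(-6.82)^i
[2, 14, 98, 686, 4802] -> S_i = 2*7^i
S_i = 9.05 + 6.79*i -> [9.05, 15.84, 22.63, 29.42, 36.21]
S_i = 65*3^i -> [65, 195, 585, 1755, 5265]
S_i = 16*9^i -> [16, 144, 1296, 11664, 104976]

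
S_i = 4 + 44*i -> [4, 48, 92, 136, 180]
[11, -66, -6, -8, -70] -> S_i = Random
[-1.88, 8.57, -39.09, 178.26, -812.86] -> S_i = -1.88*(-4.56)^i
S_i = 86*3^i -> [86, 258, 774, 2322, 6966]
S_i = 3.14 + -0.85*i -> [3.14, 2.29, 1.44, 0.59, -0.26]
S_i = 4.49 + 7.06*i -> [4.49, 11.55, 18.61, 25.67, 32.73]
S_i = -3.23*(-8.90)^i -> [-3.23, 28.75, -255.85, 2277.05, -20265.74]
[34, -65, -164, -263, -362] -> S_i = 34 + -99*i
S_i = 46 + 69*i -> [46, 115, 184, 253, 322]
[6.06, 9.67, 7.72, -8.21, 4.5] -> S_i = Random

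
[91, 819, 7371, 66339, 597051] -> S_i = 91*9^i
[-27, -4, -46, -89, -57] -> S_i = Random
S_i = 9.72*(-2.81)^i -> [9.72, -27.31, 76.75, -215.67, 606.03]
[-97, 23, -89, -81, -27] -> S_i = Random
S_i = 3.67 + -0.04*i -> [3.67, 3.63, 3.59, 3.55, 3.51]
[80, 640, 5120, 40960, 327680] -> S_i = 80*8^i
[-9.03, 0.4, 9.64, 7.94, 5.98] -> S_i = Random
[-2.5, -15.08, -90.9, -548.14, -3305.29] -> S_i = -2.50*6.03^i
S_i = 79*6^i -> [79, 474, 2844, 17064, 102384]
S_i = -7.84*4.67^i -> [-7.84, -36.61, -170.98, -798.48, -3728.92]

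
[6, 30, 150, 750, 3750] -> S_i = 6*5^i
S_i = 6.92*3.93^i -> [6.92, 27.2, 106.88, 420.03, 1650.73]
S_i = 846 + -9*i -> [846, 837, 828, 819, 810]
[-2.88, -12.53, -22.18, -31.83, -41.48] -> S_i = -2.88 + -9.65*i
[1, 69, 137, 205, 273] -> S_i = 1 + 68*i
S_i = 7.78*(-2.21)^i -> [7.78, -17.19, 38.0, -83.98, 185.59]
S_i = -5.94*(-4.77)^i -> [-5.94, 28.33, -135.15, 644.68, -3075.11]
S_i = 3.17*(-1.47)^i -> [3.17, -4.66, 6.85, -10.07, 14.8]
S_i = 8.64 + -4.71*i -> [8.64, 3.93, -0.78, -5.49, -10.2]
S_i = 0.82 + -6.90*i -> [0.82, -6.08, -12.98, -19.88, -26.78]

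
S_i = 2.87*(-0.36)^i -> [2.87, -1.03, 0.37, -0.13, 0.05]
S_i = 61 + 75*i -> [61, 136, 211, 286, 361]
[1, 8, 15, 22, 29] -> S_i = 1 + 7*i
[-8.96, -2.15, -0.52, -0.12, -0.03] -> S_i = -8.96*0.24^i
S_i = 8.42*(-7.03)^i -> [8.42, -59.19, 416.12, -2925.35, 20565.22]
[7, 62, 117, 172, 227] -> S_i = 7 + 55*i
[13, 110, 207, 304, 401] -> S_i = 13 + 97*i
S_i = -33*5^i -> [-33, -165, -825, -4125, -20625]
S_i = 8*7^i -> [8, 56, 392, 2744, 19208]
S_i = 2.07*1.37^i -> [2.07, 2.84, 3.89, 5.32, 7.29]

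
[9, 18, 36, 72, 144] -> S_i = 9*2^i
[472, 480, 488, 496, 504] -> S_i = 472 + 8*i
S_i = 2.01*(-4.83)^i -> [2.01, -9.71, 46.89, -226.48, 1093.92]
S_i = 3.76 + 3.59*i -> [3.76, 7.35, 10.94, 14.53, 18.12]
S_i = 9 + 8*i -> [9, 17, 25, 33, 41]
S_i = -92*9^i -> [-92, -828, -7452, -67068, -603612]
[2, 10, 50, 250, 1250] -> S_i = 2*5^i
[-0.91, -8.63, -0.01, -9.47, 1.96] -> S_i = Random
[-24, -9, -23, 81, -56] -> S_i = Random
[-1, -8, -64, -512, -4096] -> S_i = -1*8^i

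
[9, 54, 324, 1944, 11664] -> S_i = 9*6^i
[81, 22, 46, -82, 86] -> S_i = Random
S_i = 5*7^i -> [5, 35, 245, 1715, 12005]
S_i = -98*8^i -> [-98, -784, -6272, -50176, -401408]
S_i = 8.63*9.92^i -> [8.63, 85.61, 849.25, 8424.53, 83571.36]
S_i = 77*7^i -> [77, 539, 3773, 26411, 184877]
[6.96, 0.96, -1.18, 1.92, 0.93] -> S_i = Random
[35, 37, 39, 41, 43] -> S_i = 35 + 2*i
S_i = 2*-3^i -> [2, -6, 18, -54, 162]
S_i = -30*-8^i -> [-30, 240, -1920, 15360, -122880]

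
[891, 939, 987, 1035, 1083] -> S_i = 891 + 48*i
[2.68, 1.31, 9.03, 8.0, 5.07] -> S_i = Random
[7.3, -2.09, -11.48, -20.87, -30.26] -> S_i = 7.30 + -9.39*i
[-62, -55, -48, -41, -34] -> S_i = -62 + 7*i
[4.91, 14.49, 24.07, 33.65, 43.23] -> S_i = 4.91 + 9.58*i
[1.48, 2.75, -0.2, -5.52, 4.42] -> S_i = Random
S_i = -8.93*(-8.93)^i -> [-8.93, 79.74, -712.12, 6359.25, -56788.09]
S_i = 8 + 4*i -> [8, 12, 16, 20, 24]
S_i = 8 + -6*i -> [8, 2, -4, -10, -16]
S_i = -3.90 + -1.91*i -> [-3.9, -5.81, -7.72, -9.63, -11.54]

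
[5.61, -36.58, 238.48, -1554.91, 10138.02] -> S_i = 5.61*(-6.52)^i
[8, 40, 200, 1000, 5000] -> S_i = 8*5^i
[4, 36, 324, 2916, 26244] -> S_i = 4*9^i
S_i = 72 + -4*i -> [72, 68, 64, 60, 56]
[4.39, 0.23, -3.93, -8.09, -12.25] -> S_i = 4.39 + -4.16*i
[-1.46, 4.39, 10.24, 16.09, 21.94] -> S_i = -1.46 + 5.85*i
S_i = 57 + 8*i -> [57, 65, 73, 81, 89]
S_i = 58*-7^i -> [58, -406, 2842, -19894, 139258]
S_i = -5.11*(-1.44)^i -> [-5.11, 7.36, -10.6, 15.26, -21.97]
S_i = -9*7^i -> [-9, -63, -441, -3087, -21609]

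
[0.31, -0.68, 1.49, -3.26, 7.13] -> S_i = 0.31*(-2.19)^i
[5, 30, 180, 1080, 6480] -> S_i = 5*6^i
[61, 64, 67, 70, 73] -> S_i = 61 + 3*i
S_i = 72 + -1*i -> [72, 71, 70, 69, 68]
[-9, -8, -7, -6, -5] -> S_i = -9 + 1*i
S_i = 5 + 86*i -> [5, 91, 177, 263, 349]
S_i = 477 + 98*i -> [477, 575, 673, 771, 869]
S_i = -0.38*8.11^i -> [-0.38, -3.08, -24.99, -202.7, -1643.87]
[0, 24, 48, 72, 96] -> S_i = 0 + 24*i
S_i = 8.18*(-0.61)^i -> [8.18, -4.99, 3.04, -1.86, 1.13]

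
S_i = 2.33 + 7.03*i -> [2.33, 9.36, 16.39, 23.42, 30.45]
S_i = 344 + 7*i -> [344, 351, 358, 365, 372]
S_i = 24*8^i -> [24, 192, 1536, 12288, 98304]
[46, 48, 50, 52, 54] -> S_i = 46 + 2*i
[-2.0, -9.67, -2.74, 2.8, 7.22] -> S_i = Random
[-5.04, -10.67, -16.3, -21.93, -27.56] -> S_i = -5.04 + -5.63*i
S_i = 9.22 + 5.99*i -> [9.22, 15.21, 21.2, 27.19, 33.18]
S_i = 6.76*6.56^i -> [6.76, 44.35, 290.91, 1908.35, 12518.78]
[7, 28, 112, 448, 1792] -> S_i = 7*4^i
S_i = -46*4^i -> [-46, -184, -736, -2944, -11776]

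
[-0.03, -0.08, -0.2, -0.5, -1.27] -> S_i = -0.03*2.55^i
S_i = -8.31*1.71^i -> [-8.31, -14.21, -24.3, -41.55, -71.05]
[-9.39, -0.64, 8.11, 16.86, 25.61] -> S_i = -9.39 + 8.75*i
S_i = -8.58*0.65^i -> [-8.58, -5.58, -3.63, -2.36, -1.53]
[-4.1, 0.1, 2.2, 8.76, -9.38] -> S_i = Random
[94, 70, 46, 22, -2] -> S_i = 94 + -24*i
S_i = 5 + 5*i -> [5, 10, 15, 20, 25]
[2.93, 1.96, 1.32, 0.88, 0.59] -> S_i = 2.93*0.67^i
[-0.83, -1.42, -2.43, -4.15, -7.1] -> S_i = -0.83*1.71^i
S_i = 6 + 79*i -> [6, 85, 164, 243, 322]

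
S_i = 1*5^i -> [1, 5, 25, 125, 625]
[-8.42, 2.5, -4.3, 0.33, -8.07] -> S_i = Random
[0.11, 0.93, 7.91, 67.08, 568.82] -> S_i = 0.11*8.48^i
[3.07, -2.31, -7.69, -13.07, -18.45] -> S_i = 3.07 + -5.38*i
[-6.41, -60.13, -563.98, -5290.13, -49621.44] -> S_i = -6.41*9.38^i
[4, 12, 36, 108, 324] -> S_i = 4*3^i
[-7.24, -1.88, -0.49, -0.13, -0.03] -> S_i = -7.24*0.26^i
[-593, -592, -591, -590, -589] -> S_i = -593 + 1*i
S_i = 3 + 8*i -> [3, 11, 19, 27, 35]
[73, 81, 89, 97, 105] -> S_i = 73 + 8*i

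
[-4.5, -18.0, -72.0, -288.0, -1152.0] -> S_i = -4.50*4.00^i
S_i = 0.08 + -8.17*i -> [0.08, -8.09, -16.26, -24.43, -32.6]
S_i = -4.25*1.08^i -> [-4.25, -4.59, -4.96, -5.35, -5.78]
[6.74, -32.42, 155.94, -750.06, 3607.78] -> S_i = 6.74*(-4.81)^i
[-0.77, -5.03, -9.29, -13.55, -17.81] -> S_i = -0.77 + -4.26*i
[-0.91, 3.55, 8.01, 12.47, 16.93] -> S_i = -0.91 + 4.46*i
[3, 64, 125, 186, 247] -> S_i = 3 + 61*i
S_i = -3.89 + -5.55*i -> [-3.89, -9.44, -14.99, -20.54, -26.09]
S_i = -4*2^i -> [-4, -8, -16, -32, -64]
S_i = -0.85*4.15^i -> [-0.85, -3.53, -14.64, -60.75, -252.12]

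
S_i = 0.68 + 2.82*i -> [0.68, 3.5, 6.32, 9.14, 11.96]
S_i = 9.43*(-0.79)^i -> [9.43, -7.45, 5.89, -4.65, 3.67]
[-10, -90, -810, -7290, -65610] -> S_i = -10*9^i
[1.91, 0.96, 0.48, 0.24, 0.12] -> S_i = 1.91*0.50^i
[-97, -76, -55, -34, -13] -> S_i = -97 + 21*i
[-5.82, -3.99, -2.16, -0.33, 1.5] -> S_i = -5.82 + 1.83*i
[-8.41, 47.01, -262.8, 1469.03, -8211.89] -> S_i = -8.41*(-5.59)^i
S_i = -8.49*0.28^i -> [-8.49, -2.38, -0.67, -0.19, -0.05]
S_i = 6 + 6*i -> [6, 12, 18, 24, 30]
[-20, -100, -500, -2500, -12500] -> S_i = -20*5^i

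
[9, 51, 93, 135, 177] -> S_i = 9 + 42*i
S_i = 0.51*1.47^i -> [0.51, 0.75, 1.1, 1.62, 2.38]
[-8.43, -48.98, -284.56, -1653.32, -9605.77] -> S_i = -8.43*5.81^i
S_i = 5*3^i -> [5, 15, 45, 135, 405]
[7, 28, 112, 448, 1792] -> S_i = 7*4^i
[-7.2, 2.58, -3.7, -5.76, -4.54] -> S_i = Random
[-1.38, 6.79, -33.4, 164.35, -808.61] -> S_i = -1.38*(-4.92)^i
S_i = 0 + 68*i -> [0, 68, 136, 204, 272]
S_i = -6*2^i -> [-6, -12, -24, -48, -96]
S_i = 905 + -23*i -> [905, 882, 859, 836, 813]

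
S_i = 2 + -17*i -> [2, -15, -32, -49, -66]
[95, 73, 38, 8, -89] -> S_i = Random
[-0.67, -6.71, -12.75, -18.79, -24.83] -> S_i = -0.67 + -6.04*i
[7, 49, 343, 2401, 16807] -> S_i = 7*7^i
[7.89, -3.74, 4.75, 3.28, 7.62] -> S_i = Random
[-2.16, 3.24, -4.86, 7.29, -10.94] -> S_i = -2.16*(-1.50)^i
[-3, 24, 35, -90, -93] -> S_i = Random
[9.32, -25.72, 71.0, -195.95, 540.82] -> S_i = 9.32*(-2.76)^i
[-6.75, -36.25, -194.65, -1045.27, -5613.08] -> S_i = -6.75*5.37^i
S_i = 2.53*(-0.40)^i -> [2.53, -1.01, 0.4, -0.16, 0.06]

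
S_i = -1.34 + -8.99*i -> [-1.34, -10.33, -19.32, -28.31, -37.3]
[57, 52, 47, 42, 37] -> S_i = 57 + -5*i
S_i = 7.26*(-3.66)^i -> [7.26, -26.57, 97.25, -355.94, 1302.75]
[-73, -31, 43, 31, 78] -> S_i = Random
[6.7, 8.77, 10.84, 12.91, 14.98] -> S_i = 6.70 + 2.07*i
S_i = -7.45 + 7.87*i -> [-7.45, 0.42, 8.29, 16.16, 24.03]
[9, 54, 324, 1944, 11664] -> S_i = 9*6^i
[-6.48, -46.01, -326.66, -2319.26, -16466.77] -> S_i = -6.48*7.10^i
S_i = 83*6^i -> [83, 498, 2988, 17928, 107568]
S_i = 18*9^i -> [18, 162, 1458, 13122, 118098]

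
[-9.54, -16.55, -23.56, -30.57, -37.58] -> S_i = -9.54 + -7.01*i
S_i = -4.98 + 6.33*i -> [-4.98, 1.35, 7.68, 14.01, 20.34]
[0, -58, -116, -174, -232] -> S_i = 0 + -58*i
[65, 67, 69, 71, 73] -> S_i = 65 + 2*i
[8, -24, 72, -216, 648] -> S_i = 8*-3^i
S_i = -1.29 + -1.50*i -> [-1.29, -2.79, -4.29, -5.79, -7.29]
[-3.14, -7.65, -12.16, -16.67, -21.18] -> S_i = -3.14 + -4.51*i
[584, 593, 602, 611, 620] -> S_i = 584 + 9*i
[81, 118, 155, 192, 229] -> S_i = 81 + 37*i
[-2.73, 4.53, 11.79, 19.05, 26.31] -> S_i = -2.73 + 7.26*i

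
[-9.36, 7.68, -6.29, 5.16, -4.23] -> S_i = -9.36*(-0.82)^i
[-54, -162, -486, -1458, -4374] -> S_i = -54*3^i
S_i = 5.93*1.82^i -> [5.93, 10.79, 19.64, 35.75, 65.06]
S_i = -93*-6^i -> [-93, 558, -3348, 20088, -120528]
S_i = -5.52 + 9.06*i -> [-5.52, 3.54, 12.6, 21.66, 30.72]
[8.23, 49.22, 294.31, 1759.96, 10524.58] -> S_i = 8.23*5.98^i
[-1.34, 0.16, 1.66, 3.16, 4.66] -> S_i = -1.34 + 1.50*i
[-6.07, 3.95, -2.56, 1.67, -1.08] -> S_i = -6.07*(-0.65)^i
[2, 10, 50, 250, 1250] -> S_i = 2*5^i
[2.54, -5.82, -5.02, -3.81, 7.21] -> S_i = Random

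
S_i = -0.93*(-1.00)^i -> [-0.93, 0.93, -0.93, 0.93, -0.93]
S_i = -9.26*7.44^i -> [-9.26, -68.89, -512.57, -3813.55, -28372.83]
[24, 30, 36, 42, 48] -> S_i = 24 + 6*i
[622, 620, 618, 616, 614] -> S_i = 622 + -2*i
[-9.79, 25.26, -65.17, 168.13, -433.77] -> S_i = -9.79*(-2.58)^i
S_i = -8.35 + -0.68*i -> [-8.35, -9.03, -9.71, -10.39, -11.07]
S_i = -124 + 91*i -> [-124, -33, 58, 149, 240]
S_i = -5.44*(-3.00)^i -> [-5.44, 16.32, -48.96, 146.88, -440.64]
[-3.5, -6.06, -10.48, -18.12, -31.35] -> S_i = -3.50*1.73^i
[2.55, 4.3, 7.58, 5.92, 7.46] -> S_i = Random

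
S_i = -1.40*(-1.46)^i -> [-1.4, 2.04, -2.98, 4.36, -6.36]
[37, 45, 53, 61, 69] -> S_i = 37 + 8*i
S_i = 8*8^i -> [8, 64, 512, 4096, 32768]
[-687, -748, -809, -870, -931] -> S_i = -687 + -61*i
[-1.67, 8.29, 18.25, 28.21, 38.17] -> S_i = -1.67 + 9.96*i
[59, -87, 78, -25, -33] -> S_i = Random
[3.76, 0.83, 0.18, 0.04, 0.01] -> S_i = 3.76*0.22^i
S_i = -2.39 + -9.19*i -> [-2.39, -11.58, -20.77, -29.96, -39.15]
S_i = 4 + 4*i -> [4, 8, 12, 16, 20]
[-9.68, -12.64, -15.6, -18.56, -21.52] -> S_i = -9.68 + -2.96*i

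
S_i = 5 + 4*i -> [5, 9, 13, 17, 21]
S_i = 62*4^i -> [62, 248, 992, 3968, 15872]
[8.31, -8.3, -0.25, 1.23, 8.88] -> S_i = Random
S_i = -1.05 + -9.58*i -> [-1.05, -10.63, -20.21, -29.79, -39.37]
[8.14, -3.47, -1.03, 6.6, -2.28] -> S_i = Random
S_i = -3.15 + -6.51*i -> [-3.15, -9.66, -16.17, -22.68, -29.19]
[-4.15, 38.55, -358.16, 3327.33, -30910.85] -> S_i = -4.15*(-9.29)^i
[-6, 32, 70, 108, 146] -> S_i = -6 + 38*i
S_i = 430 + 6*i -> [430, 436, 442, 448, 454]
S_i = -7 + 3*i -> [-7, -4, -1, 2, 5]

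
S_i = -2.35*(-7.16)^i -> [-2.35, 16.83, -120.47, 862.59, -6176.18]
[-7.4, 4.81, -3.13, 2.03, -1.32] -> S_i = -7.40*(-0.65)^i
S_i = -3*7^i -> [-3, -21, -147, -1029, -7203]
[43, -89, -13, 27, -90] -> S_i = Random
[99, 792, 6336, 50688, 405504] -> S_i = 99*8^i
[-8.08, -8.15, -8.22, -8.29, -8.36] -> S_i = -8.08 + -0.07*i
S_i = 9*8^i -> [9, 72, 576, 4608, 36864]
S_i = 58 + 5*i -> [58, 63, 68, 73, 78]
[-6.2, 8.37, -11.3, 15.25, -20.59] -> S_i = -6.20*(-1.35)^i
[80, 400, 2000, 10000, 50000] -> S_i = 80*5^i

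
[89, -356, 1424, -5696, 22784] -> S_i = 89*-4^i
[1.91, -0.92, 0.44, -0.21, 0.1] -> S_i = 1.91*(-0.48)^i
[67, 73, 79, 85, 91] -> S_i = 67 + 6*i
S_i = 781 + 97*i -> [781, 878, 975, 1072, 1169]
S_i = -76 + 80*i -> [-76, 4, 84, 164, 244]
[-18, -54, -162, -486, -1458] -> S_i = -18*3^i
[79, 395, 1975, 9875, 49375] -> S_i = 79*5^i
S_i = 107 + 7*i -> [107, 114, 121, 128, 135]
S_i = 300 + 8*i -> [300, 308, 316, 324, 332]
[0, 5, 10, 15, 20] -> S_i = 0 + 5*i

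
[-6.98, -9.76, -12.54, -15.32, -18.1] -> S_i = -6.98 + -2.78*i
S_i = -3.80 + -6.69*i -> [-3.8, -10.49, -17.18, -23.87, -30.56]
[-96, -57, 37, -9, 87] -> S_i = Random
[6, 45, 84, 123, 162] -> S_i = 6 + 39*i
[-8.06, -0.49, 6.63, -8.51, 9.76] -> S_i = Random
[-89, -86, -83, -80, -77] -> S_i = -89 + 3*i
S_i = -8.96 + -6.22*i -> [-8.96, -15.18, -21.4, -27.62, -33.84]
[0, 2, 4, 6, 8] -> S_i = 0 + 2*i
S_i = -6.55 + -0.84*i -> [-6.55, -7.39, -8.23, -9.07, -9.91]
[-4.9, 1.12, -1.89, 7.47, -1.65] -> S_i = Random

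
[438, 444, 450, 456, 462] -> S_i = 438 + 6*i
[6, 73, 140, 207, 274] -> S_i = 6 + 67*i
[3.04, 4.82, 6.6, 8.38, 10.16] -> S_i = 3.04 + 1.78*i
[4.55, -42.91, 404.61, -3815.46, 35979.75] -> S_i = 4.55*(-9.43)^i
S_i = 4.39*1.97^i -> [4.39, 8.65, 17.04, 33.56, 66.12]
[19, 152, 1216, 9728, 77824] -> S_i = 19*8^i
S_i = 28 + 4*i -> [28, 32, 36, 40, 44]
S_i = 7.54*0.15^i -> [7.54, 1.13, 0.17, 0.03, 0.0]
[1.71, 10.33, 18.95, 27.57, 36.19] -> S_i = 1.71 + 8.62*i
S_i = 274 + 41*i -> [274, 315, 356, 397, 438]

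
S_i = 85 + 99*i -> [85, 184, 283, 382, 481]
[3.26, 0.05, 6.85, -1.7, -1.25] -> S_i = Random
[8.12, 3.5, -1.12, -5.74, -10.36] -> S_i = 8.12 + -4.62*i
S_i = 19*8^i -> [19, 152, 1216, 9728, 77824]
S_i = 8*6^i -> [8, 48, 288, 1728, 10368]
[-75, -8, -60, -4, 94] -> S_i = Random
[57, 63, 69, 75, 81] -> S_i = 57 + 6*i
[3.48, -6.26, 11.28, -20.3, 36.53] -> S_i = 3.48*(-1.80)^i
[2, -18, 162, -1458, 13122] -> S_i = 2*-9^i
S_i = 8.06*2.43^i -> [8.06, 19.59, 47.59, 115.65, 281.03]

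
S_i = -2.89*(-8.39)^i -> [-2.89, 24.25, -203.43, 1706.8, -14320.09]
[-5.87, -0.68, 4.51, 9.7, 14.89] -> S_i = -5.87 + 5.19*i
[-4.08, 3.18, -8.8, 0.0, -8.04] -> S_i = Random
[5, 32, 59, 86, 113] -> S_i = 5 + 27*i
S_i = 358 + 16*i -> [358, 374, 390, 406, 422]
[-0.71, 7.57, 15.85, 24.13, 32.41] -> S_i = -0.71 + 8.28*i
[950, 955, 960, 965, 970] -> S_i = 950 + 5*i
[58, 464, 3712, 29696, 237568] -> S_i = 58*8^i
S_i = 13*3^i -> [13, 39, 117, 351, 1053]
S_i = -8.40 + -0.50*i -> [-8.4, -8.9, -9.4, -9.9, -10.4]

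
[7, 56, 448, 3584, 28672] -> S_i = 7*8^i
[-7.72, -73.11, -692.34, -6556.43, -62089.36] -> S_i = -7.72*9.47^i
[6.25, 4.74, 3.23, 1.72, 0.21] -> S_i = 6.25 + -1.51*i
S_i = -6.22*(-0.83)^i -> [-6.22, 5.16, -4.28, 3.56, -2.95]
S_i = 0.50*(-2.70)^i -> [0.5, -1.35, 3.65, -9.84, 26.57]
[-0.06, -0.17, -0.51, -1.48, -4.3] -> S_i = -0.06*2.91^i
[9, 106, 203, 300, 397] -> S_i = 9 + 97*i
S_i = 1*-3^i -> [1, -3, 9, -27, 81]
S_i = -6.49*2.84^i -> [-6.49, -18.43, -52.35, -148.66, -422.2]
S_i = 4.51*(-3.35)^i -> [4.51, -15.11, 50.61, -169.56, 568.01]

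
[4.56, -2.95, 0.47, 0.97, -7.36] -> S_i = Random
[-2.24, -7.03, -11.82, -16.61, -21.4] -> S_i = -2.24 + -4.79*i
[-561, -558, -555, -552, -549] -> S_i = -561 + 3*i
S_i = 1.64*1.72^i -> [1.64, 2.82, 4.85, 8.35, 14.35]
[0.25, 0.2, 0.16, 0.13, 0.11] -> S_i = 0.25*0.81^i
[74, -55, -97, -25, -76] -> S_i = Random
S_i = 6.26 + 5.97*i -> [6.26, 12.23, 18.2, 24.17, 30.14]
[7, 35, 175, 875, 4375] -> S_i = 7*5^i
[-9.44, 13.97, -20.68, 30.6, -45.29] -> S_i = -9.44*(-1.48)^i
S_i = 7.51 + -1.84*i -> [7.51, 5.67, 3.83, 1.99, 0.15]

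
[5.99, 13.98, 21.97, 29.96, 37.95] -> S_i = 5.99 + 7.99*i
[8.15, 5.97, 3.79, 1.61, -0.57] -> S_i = 8.15 + -2.18*i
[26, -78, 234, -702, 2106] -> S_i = 26*-3^i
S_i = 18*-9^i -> [18, -162, 1458, -13122, 118098]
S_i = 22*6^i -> [22, 132, 792, 4752, 28512]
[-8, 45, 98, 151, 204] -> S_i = -8 + 53*i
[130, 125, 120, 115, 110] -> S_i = 130 + -5*i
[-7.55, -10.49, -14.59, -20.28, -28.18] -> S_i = -7.55*1.39^i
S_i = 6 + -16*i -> [6, -10, -26, -42, -58]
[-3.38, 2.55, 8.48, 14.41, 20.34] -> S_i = -3.38 + 5.93*i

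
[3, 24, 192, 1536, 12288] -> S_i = 3*8^i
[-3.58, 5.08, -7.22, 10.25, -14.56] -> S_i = -3.58*(-1.42)^i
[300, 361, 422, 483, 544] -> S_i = 300 + 61*i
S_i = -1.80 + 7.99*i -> [-1.8, 6.19, 14.18, 22.17, 30.16]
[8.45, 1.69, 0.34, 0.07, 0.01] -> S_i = 8.45*0.20^i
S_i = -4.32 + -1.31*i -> [-4.32, -5.63, -6.94, -8.25, -9.56]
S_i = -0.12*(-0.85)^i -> [-0.12, 0.1, -0.09, 0.07, -0.06]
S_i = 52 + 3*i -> [52, 55, 58, 61, 64]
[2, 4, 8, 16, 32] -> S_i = 2*2^i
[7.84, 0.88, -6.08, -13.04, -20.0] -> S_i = 7.84 + -6.96*i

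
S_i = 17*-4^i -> [17, -68, 272, -1088, 4352]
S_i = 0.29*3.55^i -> [0.29, 1.03, 3.65, 12.97, 46.06]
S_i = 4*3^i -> [4, 12, 36, 108, 324]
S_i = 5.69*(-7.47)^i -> [5.69, -42.5, 317.51, -2371.78, 17717.18]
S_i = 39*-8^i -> [39, -312, 2496, -19968, 159744]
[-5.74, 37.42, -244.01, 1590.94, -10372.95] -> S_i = -5.74*(-6.52)^i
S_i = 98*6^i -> [98, 588, 3528, 21168, 127008]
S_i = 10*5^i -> [10, 50, 250, 1250, 6250]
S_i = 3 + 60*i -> [3, 63, 123, 183, 243]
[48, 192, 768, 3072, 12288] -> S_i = 48*4^i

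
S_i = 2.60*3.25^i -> [2.6, 8.45, 27.46, 89.25, 290.07]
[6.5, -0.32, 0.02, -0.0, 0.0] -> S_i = 6.50*(-0.05)^i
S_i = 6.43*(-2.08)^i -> [6.43, -13.37, 27.82, -57.86, 120.36]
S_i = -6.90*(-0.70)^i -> [-6.9, 4.83, -3.38, 2.37, -1.66]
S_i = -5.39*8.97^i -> [-5.39, -48.35, -433.68, -3890.15, -34894.63]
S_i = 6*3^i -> [6, 18, 54, 162, 486]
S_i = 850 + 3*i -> [850, 853, 856, 859, 862]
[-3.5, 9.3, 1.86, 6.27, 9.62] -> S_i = Random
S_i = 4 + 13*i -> [4, 17, 30, 43, 56]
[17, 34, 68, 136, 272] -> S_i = 17*2^i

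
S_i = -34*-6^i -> [-34, 204, -1224, 7344, -44064]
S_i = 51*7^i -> [51, 357, 2499, 17493, 122451]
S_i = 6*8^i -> [6, 48, 384, 3072, 24576]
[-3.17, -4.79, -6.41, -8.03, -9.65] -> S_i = -3.17 + -1.62*i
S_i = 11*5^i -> [11, 55, 275, 1375, 6875]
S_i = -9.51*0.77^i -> [-9.51, -7.32, -5.64, -4.34, -3.34]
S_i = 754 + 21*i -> [754, 775, 796, 817, 838]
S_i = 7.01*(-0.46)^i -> [7.01, -3.22, 1.48, -0.68, 0.31]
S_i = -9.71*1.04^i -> [-9.71, -10.1, -10.5, -10.92, -11.36]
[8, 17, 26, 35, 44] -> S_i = 8 + 9*i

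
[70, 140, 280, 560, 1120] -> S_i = 70*2^i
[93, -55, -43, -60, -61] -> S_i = Random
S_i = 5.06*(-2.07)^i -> [5.06, -10.47, 21.68, -44.88, 92.9]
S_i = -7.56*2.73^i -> [-7.56, -20.64, -56.34, -153.82, -419.93]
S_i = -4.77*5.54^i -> [-4.77, -26.43, -146.4, -811.05, -4493.22]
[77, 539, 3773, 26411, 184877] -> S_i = 77*7^i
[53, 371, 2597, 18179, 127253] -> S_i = 53*7^i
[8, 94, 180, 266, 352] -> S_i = 8 + 86*i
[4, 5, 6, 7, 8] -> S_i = 4 + 1*i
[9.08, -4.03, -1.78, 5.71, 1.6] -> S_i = Random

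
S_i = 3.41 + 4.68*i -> [3.41, 8.09, 12.77, 17.45, 22.13]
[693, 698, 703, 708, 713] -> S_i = 693 + 5*i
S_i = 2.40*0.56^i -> [2.4, 1.34, 0.75, 0.42, 0.24]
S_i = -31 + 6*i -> [-31, -25, -19, -13, -7]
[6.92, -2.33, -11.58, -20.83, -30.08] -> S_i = 6.92 + -9.25*i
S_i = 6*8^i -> [6, 48, 384, 3072, 24576]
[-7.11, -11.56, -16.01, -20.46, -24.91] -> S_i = -7.11 + -4.45*i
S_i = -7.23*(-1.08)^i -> [-7.23, 7.81, -8.43, 9.11, -9.84]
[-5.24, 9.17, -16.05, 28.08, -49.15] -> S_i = -5.24*(-1.75)^i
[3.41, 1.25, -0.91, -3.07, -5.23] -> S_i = 3.41 + -2.16*i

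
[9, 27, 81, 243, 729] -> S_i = 9*3^i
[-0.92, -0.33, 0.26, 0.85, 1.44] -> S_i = -0.92 + 0.59*i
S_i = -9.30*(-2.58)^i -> [-9.3, 23.99, -61.9, 159.71, -412.06]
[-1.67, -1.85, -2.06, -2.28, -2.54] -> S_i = -1.67*1.11^i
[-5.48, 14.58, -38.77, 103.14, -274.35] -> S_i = -5.48*(-2.66)^i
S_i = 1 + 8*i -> [1, 9, 17, 25, 33]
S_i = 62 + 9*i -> [62, 71, 80, 89, 98]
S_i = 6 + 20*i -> [6, 26, 46, 66, 86]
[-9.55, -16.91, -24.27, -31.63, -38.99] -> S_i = -9.55 + -7.36*i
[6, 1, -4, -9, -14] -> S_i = 6 + -5*i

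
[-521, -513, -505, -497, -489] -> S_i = -521 + 8*i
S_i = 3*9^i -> [3, 27, 243, 2187, 19683]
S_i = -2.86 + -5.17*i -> [-2.86, -8.03, -13.2, -18.37, -23.54]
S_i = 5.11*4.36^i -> [5.11, 22.28, 97.14, 423.53, 1846.57]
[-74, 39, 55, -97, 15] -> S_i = Random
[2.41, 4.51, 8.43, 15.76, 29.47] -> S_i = 2.41*1.87^i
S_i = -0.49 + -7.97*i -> [-0.49, -8.46, -16.43, -24.4, -32.37]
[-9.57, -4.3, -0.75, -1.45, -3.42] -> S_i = Random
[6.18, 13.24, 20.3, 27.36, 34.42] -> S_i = 6.18 + 7.06*i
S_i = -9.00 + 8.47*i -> [-9.0, -0.53, 7.94, 16.41, 24.88]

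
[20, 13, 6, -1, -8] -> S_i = 20 + -7*i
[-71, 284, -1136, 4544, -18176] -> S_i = -71*-4^i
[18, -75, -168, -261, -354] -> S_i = 18 + -93*i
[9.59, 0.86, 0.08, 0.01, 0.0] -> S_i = 9.59*0.09^i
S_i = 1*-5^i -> [1, -5, 25, -125, 625]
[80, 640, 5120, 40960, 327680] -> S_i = 80*8^i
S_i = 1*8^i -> [1, 8, 64, 512, 4096]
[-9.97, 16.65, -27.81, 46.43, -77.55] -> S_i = -9.97*(-1.67)^i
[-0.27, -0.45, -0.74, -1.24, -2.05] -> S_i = -0.27*1.66^i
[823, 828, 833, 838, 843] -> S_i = 823 + 5*i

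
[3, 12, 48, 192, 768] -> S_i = 3*4^i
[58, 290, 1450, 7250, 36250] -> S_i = 58*5^i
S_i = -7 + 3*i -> [-7, -4, -1, 2, 5]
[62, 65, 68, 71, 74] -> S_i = 62 + 3*i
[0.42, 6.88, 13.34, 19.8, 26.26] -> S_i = 0.42 + 6.46*i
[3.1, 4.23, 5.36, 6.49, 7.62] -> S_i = 3.10 + 1.13*i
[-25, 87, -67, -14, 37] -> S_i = Random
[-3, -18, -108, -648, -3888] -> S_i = -3*6^i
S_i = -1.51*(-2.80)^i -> [-1.51, 4.23, -11.84, 33.15, -92.81]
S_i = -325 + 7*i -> [-325, -318, -311, -304, -297]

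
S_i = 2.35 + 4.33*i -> [2.35, 6.68, 11.01, 15.34, 19.67]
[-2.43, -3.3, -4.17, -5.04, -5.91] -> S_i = -2.43 + -0.87*i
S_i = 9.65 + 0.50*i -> [9.65, 10.15, 10.65, 11.15, 11.65]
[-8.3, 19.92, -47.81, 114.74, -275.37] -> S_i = -8.30*(-2.40)^i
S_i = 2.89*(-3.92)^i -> [2.89, -11.33, 44.41, -174.08, 682.4]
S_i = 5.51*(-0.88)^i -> [5.51, -4.85, 4.27, -3.75, 3.3]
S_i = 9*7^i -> [9, 63, 441, 3087, 21609]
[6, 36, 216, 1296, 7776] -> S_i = 6*6^i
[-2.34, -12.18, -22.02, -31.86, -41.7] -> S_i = -2.34 + -9.84*i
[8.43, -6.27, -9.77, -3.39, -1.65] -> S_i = Random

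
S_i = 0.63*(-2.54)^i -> [0.63, -1.6, 4.06, -10.32, 26.22]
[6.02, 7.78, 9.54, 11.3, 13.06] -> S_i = 6.02 + 1.76*i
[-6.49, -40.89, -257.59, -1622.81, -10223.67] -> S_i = -6.49*6.30^i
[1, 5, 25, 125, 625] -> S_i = 1*5^i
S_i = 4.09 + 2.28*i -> [4.09, 6.37, 8.65, 10.93, 13.21]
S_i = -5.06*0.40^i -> [-5.06, -2.02, -0.81, -0.32, -0.13]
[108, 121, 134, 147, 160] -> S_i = 108 + 13*i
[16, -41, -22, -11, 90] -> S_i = Random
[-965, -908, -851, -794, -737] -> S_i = -965 + 57*i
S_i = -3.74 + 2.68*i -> [-3.74, -1.06, 1.62, 4.3, 6.98]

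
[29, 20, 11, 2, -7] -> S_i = 29 + -9*i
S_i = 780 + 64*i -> [780, 844, 908, 972, 1036]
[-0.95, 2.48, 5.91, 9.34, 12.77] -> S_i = -0.95 + 3.43*i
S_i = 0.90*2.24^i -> [0.9, 2.02, 4.52, 10.12, 22.66]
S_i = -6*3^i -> [-6, -18, -54, -162, -486]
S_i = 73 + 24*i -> [73, 97, 121, 145, 169]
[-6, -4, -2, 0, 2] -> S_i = -6 + 2*i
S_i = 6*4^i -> [6, 24, 96, 384, 1536]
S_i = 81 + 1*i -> [81, 82, 83, 84, 85]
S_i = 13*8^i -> [13, 104, 832, 6656, 53248]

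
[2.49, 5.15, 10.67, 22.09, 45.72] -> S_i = 2.49*2.07^i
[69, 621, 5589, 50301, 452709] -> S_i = 69*9^i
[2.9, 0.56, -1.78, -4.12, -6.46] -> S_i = 2.90 + -2.34*i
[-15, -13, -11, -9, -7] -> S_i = -15 + 2*i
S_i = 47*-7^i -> [47, -329, 2303, -16121, 112847]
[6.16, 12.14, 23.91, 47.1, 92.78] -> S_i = 6.16*1.97^i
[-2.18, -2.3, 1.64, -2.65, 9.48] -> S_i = Random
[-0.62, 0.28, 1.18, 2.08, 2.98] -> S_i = -0.62 + 0.90*i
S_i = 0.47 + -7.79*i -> [0.47, -7.32, -15.11, -22.9, -30.69]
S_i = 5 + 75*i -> [5, 80, 155, 230, 305]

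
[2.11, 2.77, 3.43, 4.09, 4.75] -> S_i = 2.11 + 0.66*i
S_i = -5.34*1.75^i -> [-5.34, -9.34, -16.35, -28.62, -50.08]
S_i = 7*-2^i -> [7, -14, 28, -56, 112]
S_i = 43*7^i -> [43, 301, 2107, 14749, 103243]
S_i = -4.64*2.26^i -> [-4.64, -10.49, -23.7, -53.56, -121.05]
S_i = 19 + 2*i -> [19, 21, 23, 25, 27]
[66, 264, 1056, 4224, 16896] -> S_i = 66*4^i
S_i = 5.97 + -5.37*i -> [5.97, 0.6, -4.77, -10.14, -15.51]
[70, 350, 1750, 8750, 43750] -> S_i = 70*5^i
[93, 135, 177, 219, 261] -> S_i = 93 + 42*i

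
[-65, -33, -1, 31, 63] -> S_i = -65 + 32*i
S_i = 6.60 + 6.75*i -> [6.6, 13.35, 20.1, 26.85, 33.6]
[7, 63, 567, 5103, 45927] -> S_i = 7*9^i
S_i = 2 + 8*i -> [2, 10, 18, 26, 34]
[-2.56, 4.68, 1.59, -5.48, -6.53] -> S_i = Random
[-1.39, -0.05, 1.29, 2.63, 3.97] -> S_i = -1.39 + 1.34*i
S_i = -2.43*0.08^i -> [-2.43, -0.19, -0.02, -0.0, -0.0]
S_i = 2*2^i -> [2, 4, 8, 16, 32]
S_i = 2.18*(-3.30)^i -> [2.18, -7.19, 23.74, -78.34, 258.53]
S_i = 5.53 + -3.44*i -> [5.53, 2.09, -1.35, -4.79, -8.23]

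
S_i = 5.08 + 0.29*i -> [5.08, 5.37, 5.66, 5.95, 6.24]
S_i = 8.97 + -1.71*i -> [8.97, 7.26, 5.55, 3.84, 2.13]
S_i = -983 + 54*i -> [-983, -929, -875, -821, -767]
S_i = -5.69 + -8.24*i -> [-5.69, -13.93, -22.17, -30.41, -38.65]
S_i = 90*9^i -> [90, 810, 7290, 65610, 590490]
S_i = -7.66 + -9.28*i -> [-7.66, -16.94, -26.22, -35.5, -44.78]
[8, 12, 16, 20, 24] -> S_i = 8 + 4*i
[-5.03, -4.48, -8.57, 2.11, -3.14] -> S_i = Random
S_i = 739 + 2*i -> [739, 741, 743, 745, 747]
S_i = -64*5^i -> [-64, -320, -1600, -8000, -40000]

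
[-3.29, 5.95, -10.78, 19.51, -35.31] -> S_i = -3.29*(-1.81)^i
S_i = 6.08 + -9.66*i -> [6.08, -3.58, -13.24, -22.9, -32.56]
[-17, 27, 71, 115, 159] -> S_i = -17 + 44*i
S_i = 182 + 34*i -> [182, 216, 250, 284, 318]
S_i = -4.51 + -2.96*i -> [-4.51, -7.47, -10.43, -13.39, -16.35]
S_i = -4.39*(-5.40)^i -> [-4.39, 23.71, -128.01, 691.27, -3732.84]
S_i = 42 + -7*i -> [42, 35, 28, 21, 14]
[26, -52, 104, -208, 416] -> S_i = 26*-2^i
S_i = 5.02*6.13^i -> [5.02, 30.77, 188.64, 1156.34, 7088.36]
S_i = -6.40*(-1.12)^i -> [-6.4, 7.17, -8.03, 8.99, -10.07]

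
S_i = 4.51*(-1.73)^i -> [4.51, -7.8, 13.5, -23.35, 40.4]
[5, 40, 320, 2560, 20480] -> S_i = 5*8^i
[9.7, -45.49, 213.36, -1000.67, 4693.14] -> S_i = 9.70*(-4.69)^i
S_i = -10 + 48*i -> [-10, 38, 86, 134, 182]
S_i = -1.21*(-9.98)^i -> [-1.21, 12.08, -120.52, 1202.75, -12003.49]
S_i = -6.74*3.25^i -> [-6.74, -21.9, -71.19, -231.37, -751.96]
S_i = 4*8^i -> [4, 32, 256, 2048, 16384]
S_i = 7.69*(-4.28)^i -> [7.69, -32.91, 140.87, -602.92, 2580.49]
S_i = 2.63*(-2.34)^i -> [2.63, -6.15, 14.4, -33.7, 78.85]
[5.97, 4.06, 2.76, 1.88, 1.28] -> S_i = 5.97*0.68^i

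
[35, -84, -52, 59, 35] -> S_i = Random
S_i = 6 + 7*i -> [6, 13, 20, 27, 34]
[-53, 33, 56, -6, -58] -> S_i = Random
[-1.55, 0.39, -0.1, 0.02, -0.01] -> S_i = -1.55*(-0.25)^i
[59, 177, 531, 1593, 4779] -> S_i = 59*3^i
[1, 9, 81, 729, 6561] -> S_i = 1*9^i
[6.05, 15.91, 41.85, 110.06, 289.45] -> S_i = 6.05*2.63^i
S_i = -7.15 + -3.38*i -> [-7.15, -10.53, -13.91, -17.29, -20.67]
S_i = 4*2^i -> [4, 8, 16, 32, 64]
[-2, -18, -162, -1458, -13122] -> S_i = -2*9^i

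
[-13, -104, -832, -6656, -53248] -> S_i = -13*8^i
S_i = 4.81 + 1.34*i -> [4.81, 6.15, 7.49, 8.83, 10.17]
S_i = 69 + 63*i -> [69, 132, 195, 258, 321]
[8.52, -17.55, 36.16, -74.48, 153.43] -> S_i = 8.52*(-2.06)^i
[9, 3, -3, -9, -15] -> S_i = 9 + -6*i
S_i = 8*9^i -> [8, 72, 648, 5832, 52488]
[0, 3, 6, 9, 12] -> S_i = 0 + 3*i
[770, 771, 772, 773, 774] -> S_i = 770 + 1*i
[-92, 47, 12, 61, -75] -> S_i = Random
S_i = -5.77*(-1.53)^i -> [-5.77, 8.83, -13.51, 20.67, -31.62]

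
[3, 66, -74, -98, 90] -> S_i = Random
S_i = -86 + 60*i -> [-86, -26, 34, 94, 154]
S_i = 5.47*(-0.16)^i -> [5.47, -0.88, 0.14, -0.02, 0.0]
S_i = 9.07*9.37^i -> [9.07, 84.99, 796.32, 7461.5, 69914.24]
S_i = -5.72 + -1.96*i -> [-5.72, -7.68, -9.64, -11.6, -13.56]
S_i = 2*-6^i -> [2, -12, 72, -432, 2592]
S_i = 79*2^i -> [79, 158, 316, 632, 1264]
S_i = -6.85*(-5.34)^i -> [-6.85, 36.58, -195.33, 1043.07, -5570.01]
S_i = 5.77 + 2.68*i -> [5.77, 8.45, 11.13, 13.81, 16.49]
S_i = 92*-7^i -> [92, -644, 4508, -31556, 220892]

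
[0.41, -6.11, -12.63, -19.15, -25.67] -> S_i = 0.41 + -6.52*i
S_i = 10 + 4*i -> [10, 14, 18, 22, 26]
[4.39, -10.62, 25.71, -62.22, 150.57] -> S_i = 4.39*(-2.42)^i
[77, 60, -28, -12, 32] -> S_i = Random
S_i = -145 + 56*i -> [-145, -89, -33, 23, 79]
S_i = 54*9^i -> [54, 486, 4374, 39366, 354294]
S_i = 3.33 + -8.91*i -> [3.33, -5.58, -14.49, -23.4, -32.31]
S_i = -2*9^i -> [-2, -18, -162, -1458, -13122]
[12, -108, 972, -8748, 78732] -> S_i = 12*-9^i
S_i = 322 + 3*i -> [322, 325, 328, 331, 334]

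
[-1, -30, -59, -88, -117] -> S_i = -1 + -29*i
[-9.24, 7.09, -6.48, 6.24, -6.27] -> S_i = Random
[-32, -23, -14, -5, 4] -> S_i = -32 + 9*i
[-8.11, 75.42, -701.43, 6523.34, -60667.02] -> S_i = -8.11*(-9.30)^i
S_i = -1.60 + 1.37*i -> [-1.6, -0.23, 1.14, 2.51, 3.88]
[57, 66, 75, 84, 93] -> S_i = 57 + 9*i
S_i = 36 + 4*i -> [36, 40, 44, 48, 52]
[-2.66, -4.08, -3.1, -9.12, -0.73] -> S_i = Random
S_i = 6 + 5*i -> [6, 11, 16, 21, 26]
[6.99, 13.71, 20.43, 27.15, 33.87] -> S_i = 6.99 + 6.72*i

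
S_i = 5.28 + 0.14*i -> [5.28, 5.42, 5.56, 5.7, 5.84]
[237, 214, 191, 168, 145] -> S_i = 237 + -23*i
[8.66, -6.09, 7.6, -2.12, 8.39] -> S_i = Random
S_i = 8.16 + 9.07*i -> [8.16, 17.23, 26.3, 35.37, 44.44]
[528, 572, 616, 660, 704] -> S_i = 528 + 44*i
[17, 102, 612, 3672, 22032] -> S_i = 17*6^i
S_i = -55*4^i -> [-55, -220, -880, -3520, -14080]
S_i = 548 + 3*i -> [548, 551, 554, 557, 560]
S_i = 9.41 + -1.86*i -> [9.41, 7.55, 5.69, 3.83, 1.97]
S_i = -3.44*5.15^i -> [-3.44, -17.72, -91.24, -469.87, -2419.84]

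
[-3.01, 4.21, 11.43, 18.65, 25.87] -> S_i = -3.01 + 7.22*i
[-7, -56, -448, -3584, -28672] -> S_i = -7*8^i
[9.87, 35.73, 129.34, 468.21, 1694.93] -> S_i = 9.87*3.62^i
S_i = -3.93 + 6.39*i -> [-3.93, 2.46, 8.85, 15.24, 21.63]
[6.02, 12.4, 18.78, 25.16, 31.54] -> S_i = 6.02 + 6.38*i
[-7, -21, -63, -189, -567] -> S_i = -7*3^i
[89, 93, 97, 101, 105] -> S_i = 89 + 4*i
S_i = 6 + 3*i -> [6, 9, 12, 15, 18]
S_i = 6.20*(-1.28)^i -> [6.2, -7.94, 10.16, -13.0, 16.64]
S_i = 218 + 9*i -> [218, 227, 236, 245, 254]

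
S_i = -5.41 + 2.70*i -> [-5.41, -2.71, -0.01, 2.69, 5.39]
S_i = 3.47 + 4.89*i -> [3.47, 8.36, 13.25, 18.14, 23.03]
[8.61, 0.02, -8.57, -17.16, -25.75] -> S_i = 8.61 + -8.59*i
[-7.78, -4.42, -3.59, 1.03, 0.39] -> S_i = Random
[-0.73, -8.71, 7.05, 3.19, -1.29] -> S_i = Random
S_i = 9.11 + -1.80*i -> [9.11, 7.31, 5.51, 3.71, 1.91]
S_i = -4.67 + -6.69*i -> [-4.67, -11.36, -18.05, -24.74, -31.43]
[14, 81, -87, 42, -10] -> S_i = Random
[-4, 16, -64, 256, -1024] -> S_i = -4*-4^i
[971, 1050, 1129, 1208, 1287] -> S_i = 971 + 79*i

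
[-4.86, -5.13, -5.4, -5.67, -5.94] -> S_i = -4.86 + -0.27*i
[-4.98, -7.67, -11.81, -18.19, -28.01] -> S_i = -4.98*1.54^i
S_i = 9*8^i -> [9, 72, 576, 4608, 36864]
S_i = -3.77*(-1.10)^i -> [-3.77, 4.15, -4.56, 5.02, -5.52]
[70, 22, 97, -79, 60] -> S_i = Random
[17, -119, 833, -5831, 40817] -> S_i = 17*-7^i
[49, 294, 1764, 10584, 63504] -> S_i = 49*6^i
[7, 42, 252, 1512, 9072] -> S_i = 7*6^i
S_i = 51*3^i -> [51, 153, 459, 1377, 4131]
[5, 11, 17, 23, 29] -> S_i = 5 + 6*i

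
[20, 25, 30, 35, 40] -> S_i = 20 + 5*i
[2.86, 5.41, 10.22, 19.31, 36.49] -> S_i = 2.86*1.89^i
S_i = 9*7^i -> [9, 63, 441, 3087, 21609]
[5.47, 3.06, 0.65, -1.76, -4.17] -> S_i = 5.47 + -2.41*i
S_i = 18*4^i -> [18, 72, 288, 1152, 4608]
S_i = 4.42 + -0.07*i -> [4.42, 4.35, 4.28, 4.21, 4.14]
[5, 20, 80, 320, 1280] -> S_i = 5*4^i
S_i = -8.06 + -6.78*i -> [-8.06, -14.84, -21.62, -28.4, -35.18]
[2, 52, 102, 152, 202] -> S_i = 2 + 50*i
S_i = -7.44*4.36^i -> [-7.44, -32.44, -141.43, -616.64, -2688.55]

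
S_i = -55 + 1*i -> [-55, -54, -53, -52, -51]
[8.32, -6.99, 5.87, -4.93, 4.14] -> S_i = 8.32*(-0.84)^i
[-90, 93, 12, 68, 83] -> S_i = Random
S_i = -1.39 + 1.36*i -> [-1.39, -0.03, 1.33, 2.69, 4.05]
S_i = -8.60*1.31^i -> [-8.6, -11.27, -14.76, -19.33, -25.33]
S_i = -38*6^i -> [-38, -228, -1368, -8208, -49248]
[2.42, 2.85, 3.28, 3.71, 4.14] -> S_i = 2.42 + 0.43*i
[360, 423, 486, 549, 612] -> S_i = 360 + 63*i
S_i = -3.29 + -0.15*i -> [-3.29, -3.44, -3.59, -3.74, -3.89]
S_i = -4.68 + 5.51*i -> [-4.68, 0.83, 6.34, 11.85, 17.36]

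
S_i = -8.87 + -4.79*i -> [-8.87, -13.66, -18.45, -23.24, -28.03]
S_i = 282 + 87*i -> [282, 369, 456, 543, 630]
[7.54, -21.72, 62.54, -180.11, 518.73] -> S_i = 7.54*(-2.88)^i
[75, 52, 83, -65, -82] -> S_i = Random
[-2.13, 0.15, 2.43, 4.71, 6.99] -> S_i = -2.13 + 2.28*i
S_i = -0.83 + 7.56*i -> [-0.83, 6.73, 14.29, 21.85, 29.41]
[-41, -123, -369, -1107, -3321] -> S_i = -41*3^i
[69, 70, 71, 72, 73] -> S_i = 69 + 1*i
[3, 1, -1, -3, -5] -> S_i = 3 + -2*i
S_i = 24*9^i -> [24, 216, 1944, 17496, 157464]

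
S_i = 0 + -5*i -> [0, -5, -10, -15, -20]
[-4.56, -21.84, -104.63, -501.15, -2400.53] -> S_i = -4.56*4.79^i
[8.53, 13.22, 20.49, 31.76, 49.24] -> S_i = 8.53*1.55^i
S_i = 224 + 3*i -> [224, 227, 230, 233, 236]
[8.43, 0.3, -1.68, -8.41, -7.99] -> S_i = Random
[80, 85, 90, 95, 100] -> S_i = 80 + 5*i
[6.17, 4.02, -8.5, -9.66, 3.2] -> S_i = Random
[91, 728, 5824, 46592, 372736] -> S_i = 91*8^i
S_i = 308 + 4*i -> [308, 312, 316, 320, 324]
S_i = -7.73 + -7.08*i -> [-7.73, -14.81, -21.89, -28.97, -36.05]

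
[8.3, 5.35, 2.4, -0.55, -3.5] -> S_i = 8.30 + -2.95*i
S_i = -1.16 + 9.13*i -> [-1.16, 7.97, 17.1, 26.23, 35.36]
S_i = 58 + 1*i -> [58, 59, 60, 61, 62]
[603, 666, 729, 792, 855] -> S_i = 603 + 63*i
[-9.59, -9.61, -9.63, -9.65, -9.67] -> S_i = -9.59 + -0.02*i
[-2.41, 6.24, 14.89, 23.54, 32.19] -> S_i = -2.41 + 8.65*i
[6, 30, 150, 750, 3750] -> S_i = 6*5^i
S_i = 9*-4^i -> [9, -36, 144, -576, 2304]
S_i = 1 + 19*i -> [1, 20, 39, 58, 77]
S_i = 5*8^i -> [5, 40, 320, 2560, 20480]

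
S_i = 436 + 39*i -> [436, 475, 514, 553, 592]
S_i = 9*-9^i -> [9, -81, 729, -6561, 59049]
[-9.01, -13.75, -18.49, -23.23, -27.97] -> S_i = -9.01 + -4.74*i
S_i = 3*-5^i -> [3, -15, 75, -375, 1875]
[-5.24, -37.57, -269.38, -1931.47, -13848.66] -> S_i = -5.24*7.17^i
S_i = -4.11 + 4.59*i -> [-4.11, 0.48, 5.07, 9.66, 14.25]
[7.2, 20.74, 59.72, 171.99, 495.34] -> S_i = 7.20*2.88^i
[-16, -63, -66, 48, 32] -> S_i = Random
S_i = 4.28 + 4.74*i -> [4.28, 9.02, 13.76, 18.5, 23.24]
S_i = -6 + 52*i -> [-6, 46, 98, 150, 202]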